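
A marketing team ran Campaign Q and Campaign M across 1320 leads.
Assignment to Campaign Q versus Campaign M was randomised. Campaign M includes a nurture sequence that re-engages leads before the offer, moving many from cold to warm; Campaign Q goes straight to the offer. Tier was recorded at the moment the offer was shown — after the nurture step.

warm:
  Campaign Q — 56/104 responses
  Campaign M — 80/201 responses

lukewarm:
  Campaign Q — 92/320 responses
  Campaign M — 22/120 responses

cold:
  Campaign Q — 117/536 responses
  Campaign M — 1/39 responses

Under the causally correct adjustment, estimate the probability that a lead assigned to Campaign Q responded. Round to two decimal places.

Engagement tier here is a post-treatment variable shaped by the campaign; conditioning on it would introduce bias rather than remove it. The overall comparison is the causal one.
So P(outcome | do(Campaign Q)) is just the pooled rate for Campaign Q: 265/960 = 0.276.

0.28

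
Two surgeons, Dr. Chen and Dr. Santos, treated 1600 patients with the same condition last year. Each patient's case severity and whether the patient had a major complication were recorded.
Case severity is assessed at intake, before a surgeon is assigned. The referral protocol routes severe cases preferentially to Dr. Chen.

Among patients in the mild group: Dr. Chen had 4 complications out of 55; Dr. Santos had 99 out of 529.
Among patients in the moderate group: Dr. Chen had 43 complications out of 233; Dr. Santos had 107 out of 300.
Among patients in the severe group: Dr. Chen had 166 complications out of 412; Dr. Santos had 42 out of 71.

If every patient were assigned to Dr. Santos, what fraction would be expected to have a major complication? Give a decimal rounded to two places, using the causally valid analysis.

0.37

The imbalance in case severity arose from how patients were allocated, not from anything the surgeon did; and case severity independently affects the outcome. The pooled gap is confounded — condition on case severity.
Standardising Dr. Santos to the population case severity mix: 0.365·99/529 + 0.333·107/300 + 0.302·42/71 = 0.366.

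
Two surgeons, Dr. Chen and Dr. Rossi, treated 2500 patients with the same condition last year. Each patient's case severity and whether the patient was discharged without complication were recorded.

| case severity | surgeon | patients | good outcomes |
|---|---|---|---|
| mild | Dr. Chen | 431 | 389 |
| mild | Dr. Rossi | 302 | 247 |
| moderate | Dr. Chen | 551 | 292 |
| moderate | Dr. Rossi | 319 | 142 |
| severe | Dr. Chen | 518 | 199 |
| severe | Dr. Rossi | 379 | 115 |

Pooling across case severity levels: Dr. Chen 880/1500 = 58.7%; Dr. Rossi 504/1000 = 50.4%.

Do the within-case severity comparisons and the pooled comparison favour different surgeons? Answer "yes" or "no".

Within each case severity level (mild 90.3% vs 81.8%; moderate 53.0% vs 44.5%; severe 38.4% vs 30.3%), Dr. Chen has the higher rate every time. Pooled: 58.7% vs 50.4% — Dr. Chen has the higher rate overall. They agree.

no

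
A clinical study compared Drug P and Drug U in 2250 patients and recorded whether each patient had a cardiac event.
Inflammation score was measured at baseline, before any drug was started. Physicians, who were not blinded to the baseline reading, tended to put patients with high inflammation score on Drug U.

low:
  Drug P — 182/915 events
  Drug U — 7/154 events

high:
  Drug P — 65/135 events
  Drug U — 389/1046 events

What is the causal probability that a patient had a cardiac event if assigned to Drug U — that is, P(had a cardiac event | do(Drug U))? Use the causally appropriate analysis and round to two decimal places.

Inflammation score differs across drugs for reasons unrelated to any effect of the drug itself, and it separately predicts the outcome — a classic confounder. We must compare within inflammation score levels.
Standardising Drug U to the population inflammation score mix: 0.475·7/154 + 0.525·389/1046 = 0.217.

0.22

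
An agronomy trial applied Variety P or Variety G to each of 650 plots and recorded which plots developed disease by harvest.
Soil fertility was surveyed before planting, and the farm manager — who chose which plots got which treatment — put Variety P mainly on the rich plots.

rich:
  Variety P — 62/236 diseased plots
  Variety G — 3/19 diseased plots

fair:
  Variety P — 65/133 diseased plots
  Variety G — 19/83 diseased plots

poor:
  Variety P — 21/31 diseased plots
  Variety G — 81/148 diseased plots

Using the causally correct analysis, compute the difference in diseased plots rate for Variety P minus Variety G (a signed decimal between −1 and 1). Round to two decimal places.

Soil fertility satisfies the back-door criterion: it is not a descendant of the variety, and it blocks the spurious path from variety to outcome. Adjusting for it (i.e., using the within-soil fertility rates) gives the causal effect.
Adjusting over the population distribution of soil fertility: 0.392·(0.263−0.158) + 0.332·(0.489−0.229) + 0.275·(0.677−0.547) = +0.163.

+0.16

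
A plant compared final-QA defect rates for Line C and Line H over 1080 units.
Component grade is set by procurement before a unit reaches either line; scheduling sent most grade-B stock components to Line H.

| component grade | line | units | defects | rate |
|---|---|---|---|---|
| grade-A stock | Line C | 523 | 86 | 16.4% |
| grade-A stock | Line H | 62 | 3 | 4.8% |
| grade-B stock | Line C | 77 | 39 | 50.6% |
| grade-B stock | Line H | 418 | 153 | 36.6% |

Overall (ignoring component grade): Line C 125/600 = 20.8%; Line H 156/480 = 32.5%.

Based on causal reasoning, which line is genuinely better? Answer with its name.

The imbalance in component grade arose from how units were allocated, not from anything the line did; and component grade independently affects the outcome. The pooled gap is confounded — condition on component grade.
Within each level — grade-A stock: 16.4% vs 4.8%; grade-B stock: 50.6% vs 36.6% — Line H is lower every time.

Line H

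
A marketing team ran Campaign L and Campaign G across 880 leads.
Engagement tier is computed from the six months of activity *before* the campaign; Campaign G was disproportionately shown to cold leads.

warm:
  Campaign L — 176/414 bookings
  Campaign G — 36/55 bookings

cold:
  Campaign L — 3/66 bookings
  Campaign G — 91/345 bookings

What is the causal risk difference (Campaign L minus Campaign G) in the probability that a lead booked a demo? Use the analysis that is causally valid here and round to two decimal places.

-0.22

The stratified and pooled comparisons disagree (Campaign G wins within each engagement tier; Campaign L wins overall), so the answer turns on the causal role of engagement tier.
Engagement tier is set before the campaign has any effect — it is not caused by the campaign — and it independently drives the outcome. That makes it a confounder, so the causal comparison is within engagement tier levels.
Adjusting over the population distribution of engagement tier: 0.533·(0.425−0.655) + 0.467·(0.045−0.264) = -0.224.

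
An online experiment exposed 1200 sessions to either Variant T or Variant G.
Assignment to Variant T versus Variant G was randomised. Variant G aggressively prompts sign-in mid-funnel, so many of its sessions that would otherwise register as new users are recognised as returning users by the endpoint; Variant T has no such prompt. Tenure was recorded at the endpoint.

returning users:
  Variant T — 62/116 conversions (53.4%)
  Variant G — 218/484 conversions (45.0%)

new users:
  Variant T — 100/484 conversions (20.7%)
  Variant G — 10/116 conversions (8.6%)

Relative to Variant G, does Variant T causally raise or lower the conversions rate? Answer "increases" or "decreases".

Within every user tenure level Variant T has the higher rate, yet pooled Variant G does — Simpson's reversal.
User tenure is recorded after the variant and is itself shifted by it — it sits on the causal path from variant to outcome. Conditioning on a mediator would strip out part of the effect we want; the pooled comparison gives the total causal effect.
Pooled: Variant T 27.0% vs Variant G 38.0%; Variant G is higher overall.

decreases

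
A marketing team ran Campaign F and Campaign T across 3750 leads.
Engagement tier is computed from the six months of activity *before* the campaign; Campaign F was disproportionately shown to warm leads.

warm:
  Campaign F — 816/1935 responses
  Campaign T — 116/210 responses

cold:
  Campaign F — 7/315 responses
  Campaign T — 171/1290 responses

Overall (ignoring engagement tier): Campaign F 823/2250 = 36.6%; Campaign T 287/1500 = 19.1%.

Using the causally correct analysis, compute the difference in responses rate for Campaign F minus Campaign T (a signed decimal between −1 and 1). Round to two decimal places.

-0.12

The stratified and pooled comparisons disagree (Campaign T wins within each engagement tier; Campaign F wins overall), so the answer turns on the causal role of engagement tier.
Engagement tier satisfies the back-door criterion: it is not a descendant of the campaign, and it blocks the spurious path from campaign to outcome. Adjusting for it (i.e., using the within-engagement tier rates) gives the causal effect.
Adjusting over the population distribution of engagement tier: 0.572·(0.422−0.552) + 0.428·(0.022−0.133) = -0.122.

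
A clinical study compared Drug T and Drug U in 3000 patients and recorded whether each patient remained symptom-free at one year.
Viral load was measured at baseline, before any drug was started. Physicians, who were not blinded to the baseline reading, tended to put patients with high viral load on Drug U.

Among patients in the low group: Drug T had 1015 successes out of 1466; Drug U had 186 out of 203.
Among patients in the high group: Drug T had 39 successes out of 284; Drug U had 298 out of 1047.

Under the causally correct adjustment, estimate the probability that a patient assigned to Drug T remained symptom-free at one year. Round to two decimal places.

0.45

Drug U is higher inside every viral load stratum but Drug T is higher in aggregate. Whether to stratify depends on how viral load relates to the drug.
Viral load satisfies the back-door criterion: it is not a descendant of the drug, and it blocks the spurious path from drug to outcome. Adjusting for it (i.e., using the within-viral load rates) gives the causal effect.
Standardising Drug T to the population viral load mix: 0.556·1015/1466 + 0.444·39/284 = 0.446.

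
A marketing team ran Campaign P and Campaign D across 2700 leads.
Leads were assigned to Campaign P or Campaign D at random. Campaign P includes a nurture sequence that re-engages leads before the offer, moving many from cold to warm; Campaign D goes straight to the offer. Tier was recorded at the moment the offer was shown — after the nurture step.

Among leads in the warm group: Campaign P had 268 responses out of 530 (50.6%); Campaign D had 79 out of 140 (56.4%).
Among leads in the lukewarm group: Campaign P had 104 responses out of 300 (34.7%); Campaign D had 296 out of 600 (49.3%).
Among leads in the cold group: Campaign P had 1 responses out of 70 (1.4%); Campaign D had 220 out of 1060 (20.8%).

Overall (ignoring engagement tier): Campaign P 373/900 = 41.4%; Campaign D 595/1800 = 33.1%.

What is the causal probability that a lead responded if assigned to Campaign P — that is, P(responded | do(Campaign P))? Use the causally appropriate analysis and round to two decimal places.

The engagement tier-specific comparison favours Campaign D throughout, but the pooled figures favour Campaign P. The question is whether to condition on engagement tier.
Stratifying would compare campaigns among leads the campaigns themselves sorted into engagement tier groups — a form of selection on an intermediate. The unconditioned pooled rates give the total causal effect.
So P(outcome | do(Campaign P)) is just the pooled rate for Campaign P: 373/900 = 0.414.

0.41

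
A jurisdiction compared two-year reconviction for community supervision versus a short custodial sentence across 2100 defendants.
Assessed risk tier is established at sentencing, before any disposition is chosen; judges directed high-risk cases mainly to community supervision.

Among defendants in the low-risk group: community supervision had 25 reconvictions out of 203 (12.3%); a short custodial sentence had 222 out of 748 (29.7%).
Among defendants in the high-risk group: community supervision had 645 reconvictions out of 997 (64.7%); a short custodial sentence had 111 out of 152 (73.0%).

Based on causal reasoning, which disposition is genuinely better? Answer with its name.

community supervision

The stratified and pooled comparisons disagree (community supervision wins within each assessed risk tier; a short custodial sentence wins overall), so the answer turns on the causal role of assessed risk tier.
The imbalance in assessed risk tier arose from how defendants were allocated, not from anything the disposition did; and assessed risk tier independently affects the outcome. The pooled gap is confounded — condition on assessed risk tier.
Within each level — low-risk: 12.3% vs 29.7%; high-risk: 64.7% vs 73.0% — community supervision is lower every time.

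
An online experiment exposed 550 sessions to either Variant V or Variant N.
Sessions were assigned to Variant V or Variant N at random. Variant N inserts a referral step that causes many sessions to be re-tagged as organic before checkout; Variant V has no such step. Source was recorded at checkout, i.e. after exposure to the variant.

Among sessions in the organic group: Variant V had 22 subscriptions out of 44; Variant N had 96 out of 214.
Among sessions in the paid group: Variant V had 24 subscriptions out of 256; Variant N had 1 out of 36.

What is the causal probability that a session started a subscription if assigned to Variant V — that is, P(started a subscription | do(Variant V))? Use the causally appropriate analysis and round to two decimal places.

Because the variant influences traffic source, traffic source is a post-treatment mediator, not a confounder. Stratifying on it would bias the estimate; the causal effect is the crude pooled difference.
So P(outcome | do(Variant V)) is just the pooled rate for Variant V: 46/300 = 0.153.

0.15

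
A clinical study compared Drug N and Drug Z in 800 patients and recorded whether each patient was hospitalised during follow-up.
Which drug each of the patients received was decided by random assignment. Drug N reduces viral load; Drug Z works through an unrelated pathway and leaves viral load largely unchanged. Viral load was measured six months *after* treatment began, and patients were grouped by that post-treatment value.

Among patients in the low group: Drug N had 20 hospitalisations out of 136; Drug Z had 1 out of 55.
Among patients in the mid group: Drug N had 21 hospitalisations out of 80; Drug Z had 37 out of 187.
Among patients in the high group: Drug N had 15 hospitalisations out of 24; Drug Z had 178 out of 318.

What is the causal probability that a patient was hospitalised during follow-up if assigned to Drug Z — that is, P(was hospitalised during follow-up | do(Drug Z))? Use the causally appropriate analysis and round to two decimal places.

0.39

The viral load-specific comparison favours Drug Z throughout, but the pooled figures favour Drug N. The question is whether to condition on viral load.
Stratifying would compare drugs among patients the drugs themselves sorted into viral load groups — a form of selection on an intermediate. The unconditioned pooled rates give the total causal effect.
So P(outcome | do(Drug Z)) is just the pooled rate for Drug Z: 216/560 = 0.386.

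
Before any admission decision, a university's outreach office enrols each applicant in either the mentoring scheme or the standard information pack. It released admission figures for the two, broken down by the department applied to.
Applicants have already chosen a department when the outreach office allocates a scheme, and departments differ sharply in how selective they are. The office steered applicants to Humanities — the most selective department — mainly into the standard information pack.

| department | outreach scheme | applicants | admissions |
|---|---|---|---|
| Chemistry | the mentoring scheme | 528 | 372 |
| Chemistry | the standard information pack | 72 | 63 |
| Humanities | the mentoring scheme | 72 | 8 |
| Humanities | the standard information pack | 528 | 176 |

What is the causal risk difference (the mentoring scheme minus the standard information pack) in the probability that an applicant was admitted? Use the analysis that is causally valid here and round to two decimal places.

-0.20

the standard information pack is higher inside every department stratum but the mentoring scheme is higher in aggregate. Whether to stratify depends on how department relates to the outreach scheme.
Here department is a common cause — it drives both which outreach scheme a case falls under and the outcome. The crude comparison mixes populations; the stratum-specific rates are the causally relevant ones.
Adjusting over the population distribution of department: 0.500·(0.705−0.875) + 0.500·(0.111−0.333) = -0.196.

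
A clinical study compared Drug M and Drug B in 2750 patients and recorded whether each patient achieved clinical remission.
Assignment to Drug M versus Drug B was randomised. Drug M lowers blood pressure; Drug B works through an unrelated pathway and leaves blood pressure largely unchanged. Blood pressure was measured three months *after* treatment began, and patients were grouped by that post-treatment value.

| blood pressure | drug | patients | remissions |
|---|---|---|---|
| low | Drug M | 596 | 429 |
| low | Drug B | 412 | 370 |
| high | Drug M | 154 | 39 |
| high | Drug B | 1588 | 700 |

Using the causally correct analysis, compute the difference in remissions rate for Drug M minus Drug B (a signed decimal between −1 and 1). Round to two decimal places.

Within every blood pressure level Drug B has the higher rate, yet pooled Drug M does — Simpson's reversal.
Blood pressure is recorded after the drug and is itself shifted by it — it sits on the causal path from drug to outcome. Conditioning on a mediator would strip out part of the effect we want; the pooled comparison gives the total causal effect.
The causal difference is the pooled difference: 0.624 − 0.535 = +0.089.

+0.09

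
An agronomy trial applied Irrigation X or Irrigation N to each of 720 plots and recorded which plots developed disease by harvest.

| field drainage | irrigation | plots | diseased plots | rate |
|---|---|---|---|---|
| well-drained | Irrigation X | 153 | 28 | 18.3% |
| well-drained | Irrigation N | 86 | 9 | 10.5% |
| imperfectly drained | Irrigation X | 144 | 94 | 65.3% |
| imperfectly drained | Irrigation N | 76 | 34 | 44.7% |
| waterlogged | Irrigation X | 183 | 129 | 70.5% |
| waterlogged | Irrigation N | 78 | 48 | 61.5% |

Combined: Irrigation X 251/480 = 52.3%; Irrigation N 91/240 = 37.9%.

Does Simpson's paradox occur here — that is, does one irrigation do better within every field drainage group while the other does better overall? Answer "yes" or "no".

Within each field drainage level (well-drained 18.3% vs 10.5%; imperfectly drained 65.3% vs 44.7%; waterlogged 70.5% vs 61.5%), Irrigation N has the lower rate every time. Pooled: 52.3% vs 37.9% — Irrigation N has the lower rate overall. They agree.

no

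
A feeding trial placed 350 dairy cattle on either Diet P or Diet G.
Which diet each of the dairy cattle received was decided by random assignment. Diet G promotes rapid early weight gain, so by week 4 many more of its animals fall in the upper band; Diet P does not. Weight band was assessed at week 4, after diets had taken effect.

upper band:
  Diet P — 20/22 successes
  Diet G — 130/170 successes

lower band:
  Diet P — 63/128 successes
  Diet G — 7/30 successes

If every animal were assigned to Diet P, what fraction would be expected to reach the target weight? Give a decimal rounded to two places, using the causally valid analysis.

Week-4 weight band here is a post-treatment variable shaped by the diet; conditioning on it would introduce bias rather than remove it. The overall comparison is the causal one.
So P(outcome | do(Diet P)) is just the pooled rate for Diet P: 83/150 = 0.553.

0.55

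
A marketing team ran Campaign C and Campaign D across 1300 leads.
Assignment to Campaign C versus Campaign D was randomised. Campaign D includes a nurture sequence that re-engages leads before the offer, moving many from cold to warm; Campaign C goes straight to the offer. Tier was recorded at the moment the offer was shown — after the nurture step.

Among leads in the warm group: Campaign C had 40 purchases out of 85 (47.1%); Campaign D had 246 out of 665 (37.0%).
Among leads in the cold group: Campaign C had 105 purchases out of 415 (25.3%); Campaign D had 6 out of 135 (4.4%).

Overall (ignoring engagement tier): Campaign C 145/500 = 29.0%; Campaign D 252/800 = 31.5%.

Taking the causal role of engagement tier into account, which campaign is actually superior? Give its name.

Campaign D

Engagement tier lies on the pathway campaign → engagement tier → outcome, so adjusting for it blocks the indirect effect. For the total causal effect of campaign, use the unadjusted pooled rates.
Pooled: Campaign C 29.0% vs Campaign D 31.5%; Campaign D is higher overall.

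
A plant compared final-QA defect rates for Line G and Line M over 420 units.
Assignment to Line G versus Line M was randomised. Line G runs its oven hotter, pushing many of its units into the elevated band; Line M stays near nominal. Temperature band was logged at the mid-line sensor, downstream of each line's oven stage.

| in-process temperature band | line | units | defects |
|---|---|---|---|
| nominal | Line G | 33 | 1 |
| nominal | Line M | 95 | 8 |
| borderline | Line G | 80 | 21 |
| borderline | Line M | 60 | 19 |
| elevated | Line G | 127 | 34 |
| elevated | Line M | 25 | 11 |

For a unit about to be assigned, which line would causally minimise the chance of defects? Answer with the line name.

In-process temperature band is downstream of the line. One should not condition on a consequence of treatment, so the overall rates are the right comparison.
Pooled: Line G 23.3% vs Line M 21.1%; Line M is lower overall.

Line M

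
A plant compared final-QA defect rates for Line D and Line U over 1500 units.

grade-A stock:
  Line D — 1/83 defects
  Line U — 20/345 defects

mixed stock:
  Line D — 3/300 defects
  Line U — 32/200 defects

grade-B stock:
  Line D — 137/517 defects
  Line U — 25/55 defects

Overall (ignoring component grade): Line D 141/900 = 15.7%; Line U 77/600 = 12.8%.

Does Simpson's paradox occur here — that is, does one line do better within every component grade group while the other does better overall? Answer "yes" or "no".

Within each component grade level (grade-A stock 1.2% vs 5.8%; mixed stock 1.0% vs 16.0%; grade-B stock 26.5% vs 45.5%), Line D has the lower rate every time. Pooled: 15.7% vs 12.8% — Line U has the lower rate overall. The two comparisons disagree.

yes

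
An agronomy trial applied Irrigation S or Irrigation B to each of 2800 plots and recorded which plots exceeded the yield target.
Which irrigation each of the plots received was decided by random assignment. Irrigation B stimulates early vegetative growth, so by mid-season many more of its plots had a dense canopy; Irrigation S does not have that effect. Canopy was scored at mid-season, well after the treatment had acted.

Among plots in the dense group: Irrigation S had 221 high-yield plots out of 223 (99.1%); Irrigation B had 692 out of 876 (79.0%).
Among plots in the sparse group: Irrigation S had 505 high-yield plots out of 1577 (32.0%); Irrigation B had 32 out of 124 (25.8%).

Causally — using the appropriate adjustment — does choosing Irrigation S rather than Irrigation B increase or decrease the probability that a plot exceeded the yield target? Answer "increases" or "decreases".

decreases

Within every mid-season canopy level Irrigation S has the higher rate, yet pooled Irrigation B does — Simpson's reversal.
Because the irrigation influences mid-season canopy, mid-season canopy is a post-treatment mediator, not a confounder. Stratifying on it would bias the estimate; the causal effect is the crude pooled difference.
Pooled: Irrigation S 40.3% vs Irrigation B 72.4%; Irrigation B is higher overall.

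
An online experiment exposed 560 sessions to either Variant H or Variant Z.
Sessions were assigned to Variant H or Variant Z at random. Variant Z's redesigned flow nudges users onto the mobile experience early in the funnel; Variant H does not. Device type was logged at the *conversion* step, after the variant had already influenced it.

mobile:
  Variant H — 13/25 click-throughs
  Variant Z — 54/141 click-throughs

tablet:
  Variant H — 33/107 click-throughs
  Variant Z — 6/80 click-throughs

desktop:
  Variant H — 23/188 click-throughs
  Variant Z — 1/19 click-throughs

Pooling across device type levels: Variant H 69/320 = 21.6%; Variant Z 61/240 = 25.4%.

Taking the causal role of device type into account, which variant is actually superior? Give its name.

Within every device type level Variant H has the higher rate, yet pooled Variant Z does — Simpson's reversal.
The distribution of device type is itself part of what the variant does — it is an intermediate outcome. Holding it fixed would remove that part of the effect; the total effect is the pooled difference.
Pooled: Variant H 21.6% vs Variant Z 25.4%; Variant Z is higher overall.

Variant Z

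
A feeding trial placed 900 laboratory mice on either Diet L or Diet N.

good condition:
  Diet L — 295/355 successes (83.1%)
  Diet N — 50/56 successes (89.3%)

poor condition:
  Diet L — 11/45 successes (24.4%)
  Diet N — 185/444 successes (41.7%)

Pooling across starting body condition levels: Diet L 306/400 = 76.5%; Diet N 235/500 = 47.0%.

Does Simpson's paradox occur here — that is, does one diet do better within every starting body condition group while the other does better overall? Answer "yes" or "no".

yes

Within each starting body condition level (good condition 83.1% vs 89.3%; poor condition 24.4% vs 41.7%), Diet N has the higher rate every time. Pooled: 76.5% vs 47.0% — Diet L has the higher rate overall. The two comparisons disagree.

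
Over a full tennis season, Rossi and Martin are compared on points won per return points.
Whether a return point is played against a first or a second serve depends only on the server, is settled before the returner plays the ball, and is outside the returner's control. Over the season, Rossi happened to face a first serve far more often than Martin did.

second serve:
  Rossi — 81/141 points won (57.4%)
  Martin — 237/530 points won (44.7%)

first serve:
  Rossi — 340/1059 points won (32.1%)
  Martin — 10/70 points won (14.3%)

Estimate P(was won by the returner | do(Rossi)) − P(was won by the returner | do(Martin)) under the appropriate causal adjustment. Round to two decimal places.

+0.16

Here serve type is a common cause — it drives both which player a case falls under and the outcome. The crude comparison mixes populations; the stratum-specific rates are the causally relevant ones.
Adjusting over the population distribution of serve type: 0.373·(0.574−0.447) + 0.627·(0.321−0.143) = +0.159.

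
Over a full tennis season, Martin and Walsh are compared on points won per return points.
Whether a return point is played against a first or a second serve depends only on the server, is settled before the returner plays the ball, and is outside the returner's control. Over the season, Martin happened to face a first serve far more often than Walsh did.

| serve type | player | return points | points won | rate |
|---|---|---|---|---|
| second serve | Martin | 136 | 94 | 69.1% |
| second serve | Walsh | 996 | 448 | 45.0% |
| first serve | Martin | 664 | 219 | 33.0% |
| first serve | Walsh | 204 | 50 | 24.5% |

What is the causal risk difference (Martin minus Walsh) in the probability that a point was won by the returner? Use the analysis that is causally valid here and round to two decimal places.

+0.17

Nothing the player does changes serve type; the imbalance is an allocation artefact. With serve type also predicting the outcome, the pooled figure is confounded, and the within-stratum comparison is the causal one.
Adjusting over the population distribution of serve type: 0.566·(0.691−0.450) + 0.434·(0.330−0.245) = +0.173.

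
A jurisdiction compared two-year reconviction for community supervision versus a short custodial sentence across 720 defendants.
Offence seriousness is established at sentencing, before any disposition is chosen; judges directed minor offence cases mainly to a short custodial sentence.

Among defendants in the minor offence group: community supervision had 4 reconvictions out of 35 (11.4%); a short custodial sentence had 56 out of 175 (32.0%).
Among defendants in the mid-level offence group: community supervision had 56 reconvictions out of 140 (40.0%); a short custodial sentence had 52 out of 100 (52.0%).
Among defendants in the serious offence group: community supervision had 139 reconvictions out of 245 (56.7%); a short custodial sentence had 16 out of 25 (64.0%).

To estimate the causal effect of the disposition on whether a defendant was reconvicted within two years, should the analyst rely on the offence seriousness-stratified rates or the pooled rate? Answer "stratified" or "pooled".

The stratified and pooled comparisons disagree (community supervision wins within each offence seriousness; a short custodial sentence wins overall), so the answer turns on the causal role of offence seriousness.
Offence seriousness differs across dispositions for reasons unrelated to any effect of the disposition itself, and it separately predicts the outcome — a classic confounder. We must compare within offence seriousness levels.
Within each level — minor offence: 11.4% vs 32.0%; mid-level offence: 40.0% vs 52.0%; serious offence: 56.7% vs 64.0% — community supervision is lower every time.

stratified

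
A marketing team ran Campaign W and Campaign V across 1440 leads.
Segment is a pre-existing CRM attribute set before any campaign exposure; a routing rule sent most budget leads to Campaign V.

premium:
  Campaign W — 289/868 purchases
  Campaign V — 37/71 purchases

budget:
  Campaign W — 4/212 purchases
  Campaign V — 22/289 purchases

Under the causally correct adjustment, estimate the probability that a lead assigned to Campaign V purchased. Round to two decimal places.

0.37

Customer segment is set before the campaign has any effect — it is not caused by the campaign — and it independently drives the outcome. That makes it a confounder, so the causal comparison is within customer segment levels.
Standardising Campaign V to the population customer segment mix: 0.652·37/71 + 0.348·22/289 = 0.366.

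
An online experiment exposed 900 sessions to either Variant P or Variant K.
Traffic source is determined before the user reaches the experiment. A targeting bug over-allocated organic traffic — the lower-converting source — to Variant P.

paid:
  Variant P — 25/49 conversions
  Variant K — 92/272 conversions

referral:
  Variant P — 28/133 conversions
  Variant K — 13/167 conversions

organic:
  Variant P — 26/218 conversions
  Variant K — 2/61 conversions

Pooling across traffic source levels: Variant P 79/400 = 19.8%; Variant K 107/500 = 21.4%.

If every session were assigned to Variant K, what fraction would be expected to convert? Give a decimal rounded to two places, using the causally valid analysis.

Traffic source satisfies the back-door criterion: it is not a descendant of the variant, and it blocks the spurious path from variant to outcome. Adjusting for it (i.e., using the within-traffic source rates) gives the causal effect.
Standardising Variant K to the population traffic source mix: 0.357·92/272 + 0.333·13/167 + 0.310·2/61 = 0.157.

0.16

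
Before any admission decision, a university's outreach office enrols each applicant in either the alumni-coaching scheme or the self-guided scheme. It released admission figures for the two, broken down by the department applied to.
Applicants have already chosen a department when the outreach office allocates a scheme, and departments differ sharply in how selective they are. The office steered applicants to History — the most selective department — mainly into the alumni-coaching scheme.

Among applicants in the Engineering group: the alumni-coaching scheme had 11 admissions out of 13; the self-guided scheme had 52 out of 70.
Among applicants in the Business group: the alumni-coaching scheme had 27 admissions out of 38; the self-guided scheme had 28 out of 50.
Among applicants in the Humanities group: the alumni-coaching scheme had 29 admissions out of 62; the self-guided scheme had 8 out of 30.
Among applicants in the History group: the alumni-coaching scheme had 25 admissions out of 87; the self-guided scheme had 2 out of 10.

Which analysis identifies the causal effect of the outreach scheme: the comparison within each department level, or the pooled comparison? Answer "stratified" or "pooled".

stratified

Department differs across outreach schemes for reasons unrelated to any effect of the outreach scheme itself, and it separately predicts the outcome — a classic confounder. We must compare within department levels.
Within each level — Engineering: 84.6% vs 74.3%; Business: 71.1% vs 56.0%; Humanities: 46.8% vs 26.7%; History: 28.7% vs 20.0% — the alumni-coaching scheme is higher every time.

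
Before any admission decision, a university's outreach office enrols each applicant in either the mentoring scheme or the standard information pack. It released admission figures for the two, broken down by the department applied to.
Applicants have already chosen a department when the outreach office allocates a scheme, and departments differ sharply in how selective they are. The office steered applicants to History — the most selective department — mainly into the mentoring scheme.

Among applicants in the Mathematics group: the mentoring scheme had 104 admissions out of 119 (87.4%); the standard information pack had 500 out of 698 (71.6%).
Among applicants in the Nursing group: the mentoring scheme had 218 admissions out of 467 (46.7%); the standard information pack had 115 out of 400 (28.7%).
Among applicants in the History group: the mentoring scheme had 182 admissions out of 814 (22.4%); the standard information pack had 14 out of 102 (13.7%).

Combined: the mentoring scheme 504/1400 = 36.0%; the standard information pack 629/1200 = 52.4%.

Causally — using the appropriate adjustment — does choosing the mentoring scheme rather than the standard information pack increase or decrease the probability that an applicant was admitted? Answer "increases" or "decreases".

increases

The imbalance in department arose from how applicants were allocated, not from anything the outreach scheme did; and department independently affects the outcome. The pooled gap is confounded — condition on department.
Within each level — Mathematics: 87.4% vs 71.6%; Nursing: 46.7% vs 28.7%; History: 22.4% vs 13.7% — the mentoring scheme is higher every time.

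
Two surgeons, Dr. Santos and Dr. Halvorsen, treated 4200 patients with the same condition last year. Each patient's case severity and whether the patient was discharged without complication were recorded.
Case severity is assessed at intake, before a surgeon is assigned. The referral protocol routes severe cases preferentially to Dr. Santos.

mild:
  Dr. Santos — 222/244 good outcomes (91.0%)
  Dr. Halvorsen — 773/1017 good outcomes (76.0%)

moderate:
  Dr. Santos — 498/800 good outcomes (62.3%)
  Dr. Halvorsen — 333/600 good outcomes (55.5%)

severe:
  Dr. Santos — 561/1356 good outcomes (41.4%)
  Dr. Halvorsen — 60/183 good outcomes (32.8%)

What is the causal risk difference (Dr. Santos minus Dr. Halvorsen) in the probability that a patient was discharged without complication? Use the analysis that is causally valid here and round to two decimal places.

+0.10

Since case severity is a pre-existing factor (not a product of the surgeon) and it affects the outcome on its own, it is a confounder. The stratified rates, not the pooled rate, identify the causal effect.
Adjusting over the population distribution of case severity: 0.300·(0.910−0.760) + 0.333·(0.623−0.555) + 0.366·(0.414−0.328) = +0.099.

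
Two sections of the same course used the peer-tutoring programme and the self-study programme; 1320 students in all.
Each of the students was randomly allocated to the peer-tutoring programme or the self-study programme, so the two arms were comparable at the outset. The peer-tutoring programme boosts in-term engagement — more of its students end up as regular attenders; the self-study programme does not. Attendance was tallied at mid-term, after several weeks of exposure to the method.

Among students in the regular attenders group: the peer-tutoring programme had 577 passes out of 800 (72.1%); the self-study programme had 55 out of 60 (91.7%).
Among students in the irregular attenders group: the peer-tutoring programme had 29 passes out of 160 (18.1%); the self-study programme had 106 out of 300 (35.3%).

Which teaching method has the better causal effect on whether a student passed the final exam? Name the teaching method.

Because the teaching method influences mid-term attendance, mid-term attendance is a post-treatment mediator, not a confounder. Stratifying on it would bias the estimate; the causal effect is the crude pooled difference.
Pooled: the peer-tutoring programme 63.1% vs the self-study programme 44.7%; the peer-tutoring programme is higher overall.

the peer-tutoring programme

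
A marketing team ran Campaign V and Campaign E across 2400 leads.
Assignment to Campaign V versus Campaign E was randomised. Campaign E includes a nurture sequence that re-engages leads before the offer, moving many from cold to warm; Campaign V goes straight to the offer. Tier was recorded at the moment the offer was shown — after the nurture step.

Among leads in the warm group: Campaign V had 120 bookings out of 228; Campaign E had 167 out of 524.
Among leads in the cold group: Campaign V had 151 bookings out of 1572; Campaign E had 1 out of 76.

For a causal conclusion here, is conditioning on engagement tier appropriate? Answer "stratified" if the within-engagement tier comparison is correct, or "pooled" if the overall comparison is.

pooled

Campaign V is higher inside every engagement tier stratum but Campaign E is higher in aggregate. Whether to stratify depends on how engagement tier relates to the campaign.
Because the campaign influences engagement tier, engagement tier is a post-treatment mediator, not a confounder. Stratifying on it would bias the estimate; the causal effect is the crude pooled difference.
Pooled: Campaign V 15.1% vs Campaign E 28.0%; Campaign E is higher overall.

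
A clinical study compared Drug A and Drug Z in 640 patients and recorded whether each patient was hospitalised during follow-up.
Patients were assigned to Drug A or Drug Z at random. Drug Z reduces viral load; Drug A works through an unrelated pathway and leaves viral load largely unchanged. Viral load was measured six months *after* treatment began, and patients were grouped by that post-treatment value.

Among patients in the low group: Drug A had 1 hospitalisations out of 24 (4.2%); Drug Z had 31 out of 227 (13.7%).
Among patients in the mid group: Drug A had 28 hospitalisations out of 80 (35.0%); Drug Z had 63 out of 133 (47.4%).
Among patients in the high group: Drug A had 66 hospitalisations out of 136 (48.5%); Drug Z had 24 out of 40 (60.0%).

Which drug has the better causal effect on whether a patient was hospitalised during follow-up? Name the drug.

Stratifying would compare drugs among patients the drugs themselves sorted into viral load groups — a form of selection on an intermediate. The unconditioned pooled rates give the total causal effect.
Pooled: Drug A 39.6% vs Drug Z 29.5%; Drug Z is lower overall.

Drug Z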